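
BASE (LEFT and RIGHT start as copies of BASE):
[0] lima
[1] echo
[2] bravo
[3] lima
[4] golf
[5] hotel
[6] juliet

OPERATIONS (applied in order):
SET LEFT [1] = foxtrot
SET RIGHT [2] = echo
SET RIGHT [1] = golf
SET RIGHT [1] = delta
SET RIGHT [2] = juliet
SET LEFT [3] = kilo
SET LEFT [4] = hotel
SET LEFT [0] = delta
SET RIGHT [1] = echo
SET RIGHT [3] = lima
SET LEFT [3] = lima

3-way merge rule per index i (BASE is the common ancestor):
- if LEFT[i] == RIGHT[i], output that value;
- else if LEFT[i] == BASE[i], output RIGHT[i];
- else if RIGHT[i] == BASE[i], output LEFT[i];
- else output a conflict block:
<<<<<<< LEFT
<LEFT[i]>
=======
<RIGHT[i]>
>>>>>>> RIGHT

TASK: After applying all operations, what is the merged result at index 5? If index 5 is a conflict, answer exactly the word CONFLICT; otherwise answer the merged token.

Final LEFT:  [delta, foxtrot, bravo, lima, hotel, hotel, juliet]
Final RIGHT: [lima, echo, juliet, lima, golf, hotel, juliet]
i=0: L=delta, R=lima=BASE -> take LEFT -> delta
i=1: L=foxtrot, R=echo=BASE -> take LEFT -> foxtrot
i=2: L=bravo=BASE, R=juliet -> take RIGHT -> juliet
i=3: L=lima R=lima -> agree -> lima
i=4: L=hotel, R=golf=BASE -> take LEFT -> hotel
i=5: L=hotel R=hotel -> agree -> hotel
i=6: L=juliet R=juliet -> agree -> juliet
Index 5 -> hotel

Answer: hotel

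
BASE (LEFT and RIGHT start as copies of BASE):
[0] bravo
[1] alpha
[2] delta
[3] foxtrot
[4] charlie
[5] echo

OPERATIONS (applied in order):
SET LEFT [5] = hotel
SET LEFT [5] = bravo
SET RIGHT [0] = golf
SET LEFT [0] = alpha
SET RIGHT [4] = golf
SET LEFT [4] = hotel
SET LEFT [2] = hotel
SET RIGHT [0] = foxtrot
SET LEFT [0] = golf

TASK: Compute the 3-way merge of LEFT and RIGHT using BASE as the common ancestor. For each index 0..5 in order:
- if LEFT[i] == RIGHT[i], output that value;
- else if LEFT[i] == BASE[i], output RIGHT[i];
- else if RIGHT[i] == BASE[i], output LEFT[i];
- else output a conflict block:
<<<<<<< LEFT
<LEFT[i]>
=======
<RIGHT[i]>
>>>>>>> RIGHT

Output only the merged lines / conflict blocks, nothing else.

Final LEFT:  [golf, alpha, hotel, foxtrot, hotel, bravo]
Final RIGHT: [foxtrot, alpha, delta, foxtrot, golf, echo]
i=0: BASE=bravo L=golf R=foxtrot all differ -> CONFLICT
i=1: L=alpha R=alpha -> agree -> alpha
i=2: L=hotel, R=delta=BASE -> take LEFT -> hotel
i=3: L=foxtrot R=foxtrot -> agree -> foxtrot
i=4: BASE=charlie L=hotel R=golf all differ -> CONFLICT
i=5: L=bravo, R=echo=BASE -> take LEFT -> bravo

Answer: <<<<<<< LEFT
golf
=======
foxtrot
>>>>>>> RIGHT
alpha
hotel
foxtrot
<<<<<<< LEFT
hotel
=======
golf
>>>>>>> RIGHT
bravo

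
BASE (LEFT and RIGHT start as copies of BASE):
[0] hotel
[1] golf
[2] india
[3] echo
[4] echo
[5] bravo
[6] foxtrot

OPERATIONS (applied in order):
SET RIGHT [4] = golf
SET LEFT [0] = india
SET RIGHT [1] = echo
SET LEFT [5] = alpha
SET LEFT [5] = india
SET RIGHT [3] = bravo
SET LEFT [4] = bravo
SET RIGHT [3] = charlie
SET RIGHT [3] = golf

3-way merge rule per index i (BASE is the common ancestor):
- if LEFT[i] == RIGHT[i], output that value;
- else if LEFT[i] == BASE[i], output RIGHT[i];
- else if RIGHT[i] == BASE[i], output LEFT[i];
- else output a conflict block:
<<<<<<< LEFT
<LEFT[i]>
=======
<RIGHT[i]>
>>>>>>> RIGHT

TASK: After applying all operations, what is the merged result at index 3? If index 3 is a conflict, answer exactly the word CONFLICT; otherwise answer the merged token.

Answer: golf

Derivation:
Final LEFT:  [india, golf, india, echo, bravo, india, foxtrot]
Final RIGHT: [hotel, echo, india, golf, golf, bravo, foxtrot]
i=0: L=india, R=hotel=BASE -> take LEFT -> india
i=1: L=golf=BASE, R=echo -> take RIGHT -> echo
i=2: L=india R=india -> agree -> india
i=3: L=echo=BASE, R=golf -> take RIGHT -> golf
i=4: BASE=echo L=bravo R=golf all differ -> CONFLICT
i=5: L=india, R=bravo=BASE -> take LEFT -> india
i=6: L=foxtrot R=foxtrot -> agree -> foxtrot
Index 3 -> golf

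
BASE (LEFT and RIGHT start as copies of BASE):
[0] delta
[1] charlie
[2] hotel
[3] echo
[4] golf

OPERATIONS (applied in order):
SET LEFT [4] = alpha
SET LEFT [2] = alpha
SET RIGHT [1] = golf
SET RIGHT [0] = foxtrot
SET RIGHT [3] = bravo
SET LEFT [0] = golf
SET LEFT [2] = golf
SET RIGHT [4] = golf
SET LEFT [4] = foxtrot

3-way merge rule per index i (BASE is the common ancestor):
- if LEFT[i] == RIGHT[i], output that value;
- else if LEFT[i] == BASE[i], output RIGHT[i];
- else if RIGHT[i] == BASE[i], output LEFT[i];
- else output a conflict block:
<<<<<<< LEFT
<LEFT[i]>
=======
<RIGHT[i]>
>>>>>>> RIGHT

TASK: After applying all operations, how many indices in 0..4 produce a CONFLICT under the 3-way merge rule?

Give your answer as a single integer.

Answer: 1

Derivation:
Final LEFT:  [golf, charlie, golf, echo, foxtrot]
Final RIGHT: [foxtrot, golf, hotel, bravo, golf]
i=0: BASE=delta L=golf R=foxtrot all differ -> CONFLICT
i=1: L=charlie=BASE, R=golf -> take RIGHT -> golf
i=2: L=golf, R=hotel=BASE -> take LEFT -> golf
i=3: L=echo=BASE, R=bravo -> take RIGHT -> bravo
i=4: L=foxtrot, R=golf=BASE -> take LEFT -> foxtrot
Conflict count: 1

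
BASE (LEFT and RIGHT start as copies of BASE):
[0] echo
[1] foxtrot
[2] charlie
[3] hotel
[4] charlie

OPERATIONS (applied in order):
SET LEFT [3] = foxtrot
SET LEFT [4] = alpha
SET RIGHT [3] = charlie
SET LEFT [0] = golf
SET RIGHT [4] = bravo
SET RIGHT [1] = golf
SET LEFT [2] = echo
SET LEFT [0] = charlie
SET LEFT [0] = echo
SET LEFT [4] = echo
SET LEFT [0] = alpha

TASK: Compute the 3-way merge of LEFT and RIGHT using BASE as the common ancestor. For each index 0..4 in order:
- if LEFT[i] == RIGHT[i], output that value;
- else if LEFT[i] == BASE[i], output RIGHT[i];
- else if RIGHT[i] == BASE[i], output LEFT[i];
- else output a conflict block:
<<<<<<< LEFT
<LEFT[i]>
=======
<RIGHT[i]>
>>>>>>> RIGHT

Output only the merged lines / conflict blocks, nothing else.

Answer: alpha
golf
echo
<<<<<<< LEFT
foxtrot
=======
charlie
>>>>>>> RIGHT
<<<<<<< LEFT
echo
=======
bravo
>>>>>>> RIGHT

Derivation:
Final LEFT:  [alpha, foxtrot, echo, foxtrot, echo]
Final RIGHT: [echo, golf, charlie, charlie, bravo]
i=0: L=alpha, R=echo=BASE -> take LEFT -> alpha
i=1: L=foxtrot=BASE, R=golf -> take RIGHT -> golf
i=2: L=echo, R=charlie=BASE -> take LEFT -> echo
i=3: BASE=hotel L=foxtrot R=charlie all differ -> CONFLICT
i=4: BASE=charlie L=echo R=bravo all differ -> CONFLICT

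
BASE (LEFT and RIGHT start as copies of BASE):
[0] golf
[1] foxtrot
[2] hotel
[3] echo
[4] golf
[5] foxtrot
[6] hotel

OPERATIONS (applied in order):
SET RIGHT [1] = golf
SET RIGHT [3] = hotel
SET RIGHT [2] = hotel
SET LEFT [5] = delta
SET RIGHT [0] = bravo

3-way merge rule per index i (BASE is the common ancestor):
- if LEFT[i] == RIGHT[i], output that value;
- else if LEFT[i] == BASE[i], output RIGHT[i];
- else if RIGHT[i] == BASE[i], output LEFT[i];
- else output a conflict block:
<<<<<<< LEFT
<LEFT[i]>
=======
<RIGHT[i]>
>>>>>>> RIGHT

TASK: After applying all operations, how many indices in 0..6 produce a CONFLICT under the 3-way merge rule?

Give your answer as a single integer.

Final LEFT:  [golf, foxtrot, hotel, echo, golf, delta, hotel]
Final RIGHT: [bravo, golf, hotel, hotel, golf, foxtrot, hotel]
i=0: L=golf=BASE, R=bravo -> take RIGHT -> bravo
i=1: L=foxtrot=BASE, R=golf -> take RIGHT -> golf
i=2: L=hotel R=hotel -> agree -> hotel
i=3: L=echo=BASE, R=hotel -> take RIGHT -> hotel
i=4: L=golf R=golf -> agree -> golf
i=5: L=delta, R=foxtrot=BASE -> take LEFT -> delta
i=6: L=hotel R=hotel -> agree -> hotel
Conflict count: 0

Answer: 0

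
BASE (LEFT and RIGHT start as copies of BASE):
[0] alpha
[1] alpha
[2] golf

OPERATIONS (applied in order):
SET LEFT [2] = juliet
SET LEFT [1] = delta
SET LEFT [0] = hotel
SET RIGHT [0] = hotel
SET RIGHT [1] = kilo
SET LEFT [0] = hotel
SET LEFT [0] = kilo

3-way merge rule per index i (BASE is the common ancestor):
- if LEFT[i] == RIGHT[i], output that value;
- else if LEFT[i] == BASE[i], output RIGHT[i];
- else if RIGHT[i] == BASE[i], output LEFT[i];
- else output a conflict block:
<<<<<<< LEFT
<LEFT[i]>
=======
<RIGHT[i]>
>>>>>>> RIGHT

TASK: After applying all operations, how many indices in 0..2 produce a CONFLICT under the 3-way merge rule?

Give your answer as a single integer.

Answer: 2

Derivation:
Final LEFT:  [kilo, delta, juliet]
Final RIGHT: [hotel, kilo, golf]
i=0: BASE=alpha L=kilo R=hotel all differ -> CONFLICT
i=1: BASE=alpha L=delta R=kilo all differ -> CONFLICT
i=2: L=juliet, R=golf=BASE -> take LEFT -> juliet
Conflict count: 2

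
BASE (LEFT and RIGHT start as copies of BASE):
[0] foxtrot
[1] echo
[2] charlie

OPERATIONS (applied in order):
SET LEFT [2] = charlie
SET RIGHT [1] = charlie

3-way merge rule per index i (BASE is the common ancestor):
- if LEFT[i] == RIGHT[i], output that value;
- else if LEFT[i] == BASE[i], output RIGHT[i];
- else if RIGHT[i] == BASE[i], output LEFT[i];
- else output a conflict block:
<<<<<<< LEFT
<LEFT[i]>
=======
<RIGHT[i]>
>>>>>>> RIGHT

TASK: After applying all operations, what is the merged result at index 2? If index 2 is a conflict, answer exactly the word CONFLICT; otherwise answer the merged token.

Final LEFT:  [foxtrot, echo, charlie]
Final RIGHT: [foxtrot, charlie, charlie]
i=0: L=foxtrot R=foxtrot -> agree -> foxtrot
i=1: L=echo=BASE, R=charlie -> take RIGHT -> charlie
i=2: L=charlie R=charlie -> agree -> charlie
Index 2 -> charlie

Answer: charlie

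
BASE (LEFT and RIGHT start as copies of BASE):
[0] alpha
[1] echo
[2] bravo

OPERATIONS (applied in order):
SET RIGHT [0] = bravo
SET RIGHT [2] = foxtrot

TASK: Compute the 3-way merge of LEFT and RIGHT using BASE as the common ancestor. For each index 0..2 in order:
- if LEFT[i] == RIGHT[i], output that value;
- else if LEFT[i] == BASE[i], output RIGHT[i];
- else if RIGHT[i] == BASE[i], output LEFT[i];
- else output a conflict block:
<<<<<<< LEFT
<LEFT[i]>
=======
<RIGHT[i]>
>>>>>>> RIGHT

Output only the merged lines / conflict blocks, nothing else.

Final LEFT:  [alpha, echo, bravo]
Final RIGHT: [bravo, echo, foxtrot]
i=0: L=alpha=BASE, R=bravo -> take RIGHT -> bravo
i=1: L=echo R=echo -> agree -> echo
i=2: L=bravo=BASE, R=foxtrot -> take RIGHT -> foxtrot

Answer: bravo
echo
foxtrot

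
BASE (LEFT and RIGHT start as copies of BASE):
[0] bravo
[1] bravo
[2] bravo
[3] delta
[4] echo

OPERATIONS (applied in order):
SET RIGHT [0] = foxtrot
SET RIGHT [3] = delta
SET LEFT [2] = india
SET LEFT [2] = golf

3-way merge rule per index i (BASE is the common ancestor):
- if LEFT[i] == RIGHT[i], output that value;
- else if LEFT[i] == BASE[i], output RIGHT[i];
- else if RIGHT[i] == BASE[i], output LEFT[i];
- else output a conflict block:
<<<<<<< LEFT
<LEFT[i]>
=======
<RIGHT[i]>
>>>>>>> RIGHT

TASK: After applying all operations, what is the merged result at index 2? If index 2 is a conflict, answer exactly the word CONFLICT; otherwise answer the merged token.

Answer: golf

Derivation:
Final LEFT:  [bravo, bravo, golf, delta, echo]
Final RIGHT: [foxtrot, bravo, bravo, delta, echo]
i=0: L=bravo=BASE, R=foxtrot -> take RIGHT -> foxtrot
i=1: L=bravo R=bravo -> agree -> bravo
i=2: L=golf, R=bravo=BASE -> take LEFT -> golf
i=3: L=delta R=delta -> agree -> delta
i=4: L=echo R=echo -> agree -> echo
Index 2 -> golf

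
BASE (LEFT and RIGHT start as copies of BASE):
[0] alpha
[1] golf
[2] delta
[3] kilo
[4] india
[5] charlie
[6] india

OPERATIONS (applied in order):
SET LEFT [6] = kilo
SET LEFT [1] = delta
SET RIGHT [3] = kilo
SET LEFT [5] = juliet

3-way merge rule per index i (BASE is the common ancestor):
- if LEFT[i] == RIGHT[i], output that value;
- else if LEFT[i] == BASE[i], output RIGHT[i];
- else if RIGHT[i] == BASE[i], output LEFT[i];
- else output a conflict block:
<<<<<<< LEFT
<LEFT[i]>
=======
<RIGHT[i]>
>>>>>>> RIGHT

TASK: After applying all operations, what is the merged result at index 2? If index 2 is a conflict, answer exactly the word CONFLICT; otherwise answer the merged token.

Answer: delta

Derivation:
Final LEFT:  [alpha, delta, delta, kilo, india, juliet, kilo]
Final RIGHT: [alpha, golf, delta, kilo, india, charlie, india]
i=0: L=alpha R=alpha -> agree -> alpha
i=1: L=delta, R=golf=BASE -> take LEFT -> delta
i=2: L=delta R=delta -> agree -> delta
i=3: L=kilo R=kilo -> agree -> kilo
i=4: L=india R=india -> agree -> india
i=5: L=juliet, R=charlie=BASE -> take LEFT -> juliet
i=6: L=kilo, R=india=BASE -> take LEFT -> kilo
Index 2 -> delta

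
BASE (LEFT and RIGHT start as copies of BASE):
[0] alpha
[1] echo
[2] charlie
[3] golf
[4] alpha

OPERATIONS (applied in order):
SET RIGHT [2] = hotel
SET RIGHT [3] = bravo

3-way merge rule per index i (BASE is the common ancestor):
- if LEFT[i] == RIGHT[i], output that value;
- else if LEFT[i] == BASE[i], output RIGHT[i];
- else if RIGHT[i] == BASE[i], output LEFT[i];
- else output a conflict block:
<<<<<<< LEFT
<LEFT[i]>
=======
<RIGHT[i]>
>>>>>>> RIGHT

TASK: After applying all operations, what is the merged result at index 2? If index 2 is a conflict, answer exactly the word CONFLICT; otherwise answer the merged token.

Final LEFT:  [alpha, echo, charlie, golf, alpha]
Final RIGHT: [alpha, echo, hotel, bravo, alpha]
i=0: L=alpha R=alpha -> agree -> alpha
i=1: L=echo R=echo -> agree -> echo
i=2: L=charlie=BASE, R=hotel -> take RIGHT -> hotel
i=3: L=golf=BASE, R=bravo -> take RIGHT -> bravo
i=4: L=alpha R=alpha -> agree -> alpha
Index 2 -> hotel

Answer: hotel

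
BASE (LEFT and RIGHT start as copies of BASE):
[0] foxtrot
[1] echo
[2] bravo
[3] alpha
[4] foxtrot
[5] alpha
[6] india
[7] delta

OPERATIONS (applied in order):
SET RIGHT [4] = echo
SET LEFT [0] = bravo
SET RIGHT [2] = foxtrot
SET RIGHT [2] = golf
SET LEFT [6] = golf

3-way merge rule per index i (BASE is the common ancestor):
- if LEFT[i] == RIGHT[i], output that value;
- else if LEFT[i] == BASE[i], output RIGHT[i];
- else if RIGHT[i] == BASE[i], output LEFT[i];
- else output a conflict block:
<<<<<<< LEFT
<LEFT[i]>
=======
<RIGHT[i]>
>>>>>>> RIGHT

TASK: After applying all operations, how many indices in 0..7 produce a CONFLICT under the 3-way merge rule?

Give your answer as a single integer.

Final LEFT:  [bravo, echo, bravo, alpha, foxtrot, alpha, golf, delta]
Final RIGHT: [foxtrot, echo, golf, alpha, echo, alpha, india, delta]
i=0: L=bravo, R=foxtrot=BASE -> take LEFT -> bravo
i=1: L=echo R=echo -> agree -> echo
i=2: L=bravo=BASE, R=golf -> take RIGHT -> golf
i=3: L=alpha R=alpha -> agree -> alpha
i=4: L=foxtrot=BASE, R=echo -> take RIGHT -> echo
i=5: L=alpha R=alpha -> agree -> alpha
i=6: L=golf, R=india=BASE -> take LEFT -> golf
i=7: L=delta R=delta -> agree -> delta
Conflict count: 0

Answer: 0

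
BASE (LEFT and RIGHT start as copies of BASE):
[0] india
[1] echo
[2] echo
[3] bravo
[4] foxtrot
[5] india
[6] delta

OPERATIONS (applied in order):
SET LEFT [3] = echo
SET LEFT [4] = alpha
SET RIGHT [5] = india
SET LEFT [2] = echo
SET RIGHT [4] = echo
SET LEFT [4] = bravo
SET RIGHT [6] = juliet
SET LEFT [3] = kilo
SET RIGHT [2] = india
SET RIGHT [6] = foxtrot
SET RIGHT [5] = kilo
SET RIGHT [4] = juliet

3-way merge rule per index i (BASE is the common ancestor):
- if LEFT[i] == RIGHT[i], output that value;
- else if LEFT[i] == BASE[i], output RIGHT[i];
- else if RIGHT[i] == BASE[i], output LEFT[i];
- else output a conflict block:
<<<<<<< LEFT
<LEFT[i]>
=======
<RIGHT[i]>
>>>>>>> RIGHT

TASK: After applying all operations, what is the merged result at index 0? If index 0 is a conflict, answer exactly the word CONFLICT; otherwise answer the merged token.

Final LEFT:  [india, echo, echo, kilo, bravo, india, delta]
Final RIGHT: [india, echo, india, bravo, juliet, kilo, foxtrot]
i=0: L=india R=india -> agree -> india
i=1: L=echo R=echo -> agree -> echo
i=2: L=echo=BASE, R=india -> take RIGHT -> india
i=3: L=kilo, R=bravo=BASE -> take LEFT -> kilo
i=4: BASE=foxtrot L=bravo R=juliet all differ -> CONFLICT
i=5: L=india=BASE, R=kilo -> take RIGHT -> kilo
i=6: L=delta=BASE, R=foxtrot -> take RIGHT -> foxtrot
Index 0 -> india

Answer: india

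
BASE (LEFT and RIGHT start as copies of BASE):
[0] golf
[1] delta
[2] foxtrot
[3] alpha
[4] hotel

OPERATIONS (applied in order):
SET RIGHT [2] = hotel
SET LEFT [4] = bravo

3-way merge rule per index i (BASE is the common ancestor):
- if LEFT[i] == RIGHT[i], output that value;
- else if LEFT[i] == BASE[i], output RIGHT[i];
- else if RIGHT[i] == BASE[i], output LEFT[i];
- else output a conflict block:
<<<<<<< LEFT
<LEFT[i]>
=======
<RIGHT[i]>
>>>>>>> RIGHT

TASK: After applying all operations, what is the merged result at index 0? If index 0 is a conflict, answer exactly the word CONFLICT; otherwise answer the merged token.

Final LEFT:  [golf, delta, foxtrot, alpha, bravo]
Final RIGHT: [golf, delta, hotel, alpha, hotel]
i=0: L=golf R=golf -> agree -> golf
i=1: L=delta R=delta -> agree -> delta
i=2: L=foxtrot=BASE, R=hotel -> take RIGHT -> hotel
i=3: L=alpha R=alpha -> agree -> alpha
i=4: L=bravo, R=hotel=BASE -> take LEFT -> bravo
Index 0 -> golf

Answer: golf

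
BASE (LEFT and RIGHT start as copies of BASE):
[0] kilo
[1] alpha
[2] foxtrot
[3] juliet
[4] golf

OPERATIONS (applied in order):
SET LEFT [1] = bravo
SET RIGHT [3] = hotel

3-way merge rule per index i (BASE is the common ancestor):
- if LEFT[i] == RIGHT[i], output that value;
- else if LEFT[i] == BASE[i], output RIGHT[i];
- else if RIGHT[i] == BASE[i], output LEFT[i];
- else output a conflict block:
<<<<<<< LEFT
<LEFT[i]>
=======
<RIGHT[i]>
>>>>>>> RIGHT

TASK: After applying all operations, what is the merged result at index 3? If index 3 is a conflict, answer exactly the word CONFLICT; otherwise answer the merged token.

Answer: hotel

Derivation:
Final LEFT:  [kilo, bravo, foxtrot, juliet, golf]
Final RIGHT: [kilo, alpha, foxtrot, hotel, golf]
i=0: L=kilo R=kilo -> agree -> kilo
i=1: L=bravo, R=alpha=BASE -> take LEFT -> bravo
i=2: L=foxtrot R=foxtrot -> agree -> foxtrot
i=3: L=juliet=BASE, R=hotel -> take RIGHT -> hotel
i=4: L=golf R=golf -> agree -> golf
Index 3 -> hotel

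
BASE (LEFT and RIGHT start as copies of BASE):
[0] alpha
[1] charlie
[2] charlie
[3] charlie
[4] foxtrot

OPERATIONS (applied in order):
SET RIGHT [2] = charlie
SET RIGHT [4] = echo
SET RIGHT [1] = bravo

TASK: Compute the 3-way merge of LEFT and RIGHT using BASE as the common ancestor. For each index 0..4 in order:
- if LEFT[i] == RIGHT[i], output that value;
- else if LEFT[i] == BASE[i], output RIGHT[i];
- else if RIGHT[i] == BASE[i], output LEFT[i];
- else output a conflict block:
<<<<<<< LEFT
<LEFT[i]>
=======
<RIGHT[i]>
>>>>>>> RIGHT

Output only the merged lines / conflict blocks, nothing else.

Answer: alpha
bravo
charlie
charlie
echo

Derivation:
Final LEFT:  [alpha, charlie, charlie, charlie, foxtrot]
Final RIGHT: [alpha, bravo, charlie, charlie, echo]
i=0: L=alpha R=alpha -> agree -> alpha
i=1: L=charlie=BASE, R=bravo -> take RIGHT -> bravo
i=2: L=charlie R=charlie -> agree -> charlie
i=3: L=charlie R=charlie -> agree -> charlie
i=4: L=foxtrot=BASE, R=echo -> take RIGHT -> echo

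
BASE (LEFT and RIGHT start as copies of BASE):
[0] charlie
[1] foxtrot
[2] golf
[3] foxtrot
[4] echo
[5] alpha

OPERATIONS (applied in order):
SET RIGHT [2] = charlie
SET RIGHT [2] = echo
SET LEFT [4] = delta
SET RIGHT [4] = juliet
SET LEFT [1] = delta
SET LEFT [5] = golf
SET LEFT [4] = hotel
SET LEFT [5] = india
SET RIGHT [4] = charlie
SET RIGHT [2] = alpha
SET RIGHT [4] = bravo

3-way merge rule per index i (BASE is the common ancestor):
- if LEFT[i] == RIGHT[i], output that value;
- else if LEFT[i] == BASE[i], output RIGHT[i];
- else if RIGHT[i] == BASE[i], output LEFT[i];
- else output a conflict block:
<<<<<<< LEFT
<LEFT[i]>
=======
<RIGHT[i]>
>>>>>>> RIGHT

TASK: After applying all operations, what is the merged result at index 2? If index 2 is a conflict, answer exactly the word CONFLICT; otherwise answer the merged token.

Answer: alpha

Derivation:
Final LEFT:  [charlie, delta, golf, foxtrot, hotel, india]
Final RIGHT: [charlie, foxtrot, alpha, foxtrot, bravo, alpha]
i=0: L=charlie R=charlie -> agree -> charlie
i=1: L=delta, R=foxtrot=BASE -> take LEFT -> delta
i=2: L=golf=BASE, R=alpha -> take RIGHT -> alpha
i=3: L=foxtrot R=foxtrot -> agree -> foxtrot
i=4: BASE=echo L=hotel R=bravo all differ -> CONFLICT
i=5: L=india, R=alpha=BASE -> take LEFT -> india
Index 2 -> alpha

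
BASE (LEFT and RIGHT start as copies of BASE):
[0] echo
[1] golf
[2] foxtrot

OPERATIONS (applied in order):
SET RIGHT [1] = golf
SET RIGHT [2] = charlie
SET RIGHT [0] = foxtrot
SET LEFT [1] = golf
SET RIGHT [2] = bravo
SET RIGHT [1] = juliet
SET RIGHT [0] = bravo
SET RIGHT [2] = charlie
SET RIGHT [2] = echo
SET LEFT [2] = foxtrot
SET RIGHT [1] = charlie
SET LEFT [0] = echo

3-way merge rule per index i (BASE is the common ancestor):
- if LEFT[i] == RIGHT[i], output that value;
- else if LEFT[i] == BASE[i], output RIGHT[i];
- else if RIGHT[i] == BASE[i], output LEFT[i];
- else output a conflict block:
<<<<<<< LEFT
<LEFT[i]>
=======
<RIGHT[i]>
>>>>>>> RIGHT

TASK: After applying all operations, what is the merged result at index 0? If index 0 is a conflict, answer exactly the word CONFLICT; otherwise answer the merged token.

Answer: bravo

Derivation:
Final LEFT:  [echo, golf, foxtrot]
Final RIGHT: [bravo, charlie, echo]
i=0: L=echo=BASE, R=bravo -> take RIGHT -> bravo
i=1: L=golf=BASE, R=charlie -> take RIGHT -> charlie
i=2: L=foxtrot=BASE, R=echo -> take RIGHT -> echo
Index 0 -> bravo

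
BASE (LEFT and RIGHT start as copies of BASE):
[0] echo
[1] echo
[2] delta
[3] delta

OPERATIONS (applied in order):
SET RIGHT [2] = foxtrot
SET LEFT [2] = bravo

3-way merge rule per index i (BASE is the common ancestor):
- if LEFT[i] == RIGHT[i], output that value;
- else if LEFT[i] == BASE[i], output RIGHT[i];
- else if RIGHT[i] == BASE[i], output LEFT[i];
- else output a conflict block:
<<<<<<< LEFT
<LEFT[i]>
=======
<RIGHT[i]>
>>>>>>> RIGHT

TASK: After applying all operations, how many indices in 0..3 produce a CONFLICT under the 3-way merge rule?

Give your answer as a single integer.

Final LEFT:  [echo, echo, bravo, delta]
Final RIGHT: [echo, echo, foxtrot, delta]
i=0: L=echo R=echo -> agree -> echo
i=1: L=echo R=echo -> agree -> echo
i=2: BASE=delta L=bravo R=foxtrot all differ -> CONFLICT
i=3: L=delta R=delta -> agree -> delta
Conflict count: 1

Answer: 1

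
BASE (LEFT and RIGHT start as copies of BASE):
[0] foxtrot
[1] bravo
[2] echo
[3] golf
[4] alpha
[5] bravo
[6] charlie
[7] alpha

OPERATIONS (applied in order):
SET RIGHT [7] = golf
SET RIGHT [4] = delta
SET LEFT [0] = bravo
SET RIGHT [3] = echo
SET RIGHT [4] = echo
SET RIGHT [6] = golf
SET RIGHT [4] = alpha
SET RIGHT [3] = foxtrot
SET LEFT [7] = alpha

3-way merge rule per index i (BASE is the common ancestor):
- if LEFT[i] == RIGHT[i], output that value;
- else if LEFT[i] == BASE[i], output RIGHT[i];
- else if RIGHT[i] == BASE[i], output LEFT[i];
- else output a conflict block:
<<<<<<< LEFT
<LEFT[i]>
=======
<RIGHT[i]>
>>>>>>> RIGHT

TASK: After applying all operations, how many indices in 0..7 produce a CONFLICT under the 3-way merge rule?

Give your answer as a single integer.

Final LEFT:  [bravo, bravo, echo, golf, alpha, bravo, charlie, alpha]
Final RIGHT: [foxtrot, bravo, echo, foxtrot, alpha, bravo, golf, golf]
i=0: L=bravo, R=foxtrot=BASE -> take LEFT -> bravo
i=1: L=bravo R=bravo -> agree -> bravo
i=2: L=echo R=echo -> agree -> echo
i=3: L=golf=BASE, R=foxtrot -> take RIGHT -> foxtrot
i=4: L=alpha R=alpha -> agree -> alpha
i=5: L=bravo R=bravo -> agree -> bravo
i=6: L=charlie=BASE, R=golf -> take RIGHT -> golf
i=7: L=alpha=BASE, R=golf -> take RIGHT -> golf
Conflict count: 0

Answer: 0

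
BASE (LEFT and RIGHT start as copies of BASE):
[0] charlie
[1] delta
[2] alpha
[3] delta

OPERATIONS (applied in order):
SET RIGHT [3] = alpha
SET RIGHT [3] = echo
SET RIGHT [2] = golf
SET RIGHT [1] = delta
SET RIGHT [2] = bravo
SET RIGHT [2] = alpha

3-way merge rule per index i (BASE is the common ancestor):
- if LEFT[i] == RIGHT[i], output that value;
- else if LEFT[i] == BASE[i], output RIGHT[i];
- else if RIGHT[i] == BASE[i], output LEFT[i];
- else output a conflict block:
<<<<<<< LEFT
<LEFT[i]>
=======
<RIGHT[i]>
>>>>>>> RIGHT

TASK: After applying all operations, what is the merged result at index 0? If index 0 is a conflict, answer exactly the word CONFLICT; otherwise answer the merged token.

Answer: charlie

Derivation:
Final LEFT:  [charlie, delta, alpha, delta]
Final RIGHT: [charlie, delta, alpha, echo]
i=0: L=charlie R=charlie -> agree -> charlie
i=1: L=delta R=delta -> agree -> delta
i=2: L=alpha R=alpha -> agree -> alpha
i=3: L=delta=BASE, R=echo -> take RIGHT -> echo
Index 0 -> charlie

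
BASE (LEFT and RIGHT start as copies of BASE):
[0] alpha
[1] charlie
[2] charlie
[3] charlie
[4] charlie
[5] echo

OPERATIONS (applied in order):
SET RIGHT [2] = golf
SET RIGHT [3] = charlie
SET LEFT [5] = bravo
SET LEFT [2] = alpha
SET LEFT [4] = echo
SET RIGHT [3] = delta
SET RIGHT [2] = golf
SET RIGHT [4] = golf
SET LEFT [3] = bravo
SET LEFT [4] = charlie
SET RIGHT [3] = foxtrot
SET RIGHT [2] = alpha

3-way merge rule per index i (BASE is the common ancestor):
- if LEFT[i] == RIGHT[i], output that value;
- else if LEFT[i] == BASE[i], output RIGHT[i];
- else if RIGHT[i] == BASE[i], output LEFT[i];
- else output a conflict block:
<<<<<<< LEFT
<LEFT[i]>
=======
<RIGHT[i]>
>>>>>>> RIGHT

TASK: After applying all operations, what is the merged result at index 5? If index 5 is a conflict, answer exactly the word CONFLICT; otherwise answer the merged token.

Final LEFT:  [alpha, charlie, alpha, bravo, charlie, bravo]
Final RIGHT: [alpha, charlie, alpha, foxtrot, golf, echo]
i=0: L=alpha R=alpha -> agree -> alpha
i=1: L=charlie R=charlie -> agree -> charlie
i=2: L=alpha R=alpha -> agree -> alpha
i=3: BASE=charlie L=bravo R=foxtrot all differ -> CONFLICT
i=4: L=charlie=BASE, R=golf -> take RIGHT -> golf
i=5: L=bravo, R=echo=BASE -> take LEFT -> bravo
Index 5 -> bravo

Answer: bravo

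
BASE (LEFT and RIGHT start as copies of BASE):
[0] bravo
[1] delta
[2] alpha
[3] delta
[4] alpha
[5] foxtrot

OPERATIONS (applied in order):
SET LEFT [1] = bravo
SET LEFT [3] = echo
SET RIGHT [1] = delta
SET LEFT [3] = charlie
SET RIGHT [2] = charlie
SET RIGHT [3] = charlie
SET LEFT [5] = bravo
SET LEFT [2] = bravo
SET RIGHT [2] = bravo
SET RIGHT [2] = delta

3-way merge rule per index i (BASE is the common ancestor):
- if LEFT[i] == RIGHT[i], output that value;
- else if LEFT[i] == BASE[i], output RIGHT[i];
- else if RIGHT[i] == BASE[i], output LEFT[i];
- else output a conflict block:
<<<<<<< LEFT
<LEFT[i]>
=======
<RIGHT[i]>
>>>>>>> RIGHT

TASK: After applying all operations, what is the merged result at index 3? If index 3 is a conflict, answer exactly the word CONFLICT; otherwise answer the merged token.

Answer: charlie

Derivation:
Final LEFT:  [bravo, bravo, bravo, charlie, alpha, bravo]
Final RIGHT: [bravo, delta, delta, charlie, alpha, foxtrot]
i=0: L=bravo R=bravo -> agree -> bravo
i=1: L=bravo, R=delta=BASE -> take LEFT -> bravo
i=2: BASE=alpha L=bravo R=delta all differ -> CONFLICT
i=3: L=charlie R=charlie -> agree -> charlie
i=4: L=alpha R=alpha -> agree -> alpha
i=5: L=bravo, R=foxtrot=BASE -> take LEFT -> bravo
Index 3 -> charlie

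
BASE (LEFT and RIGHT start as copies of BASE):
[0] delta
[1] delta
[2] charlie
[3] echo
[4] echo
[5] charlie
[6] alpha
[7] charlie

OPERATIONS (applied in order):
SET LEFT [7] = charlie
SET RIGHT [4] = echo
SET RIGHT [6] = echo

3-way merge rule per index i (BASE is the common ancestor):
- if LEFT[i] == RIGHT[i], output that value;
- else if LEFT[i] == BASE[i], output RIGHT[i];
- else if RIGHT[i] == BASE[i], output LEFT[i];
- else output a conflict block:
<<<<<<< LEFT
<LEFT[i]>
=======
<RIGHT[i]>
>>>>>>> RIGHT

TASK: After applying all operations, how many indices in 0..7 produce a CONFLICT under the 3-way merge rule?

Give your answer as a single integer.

Final LEFT:  [delta, delta, charlie, echo, echo, charlie, alpha, charlie]
Final RIGHT: [delta, delta, charlie, echo, echo, charlie, echo, charlie]
i=0: L=delta R=delta -> agree -> delta
i=1: L=delta R=delta -> agree -> delta
i=2: L=charlie R=charlie -> agree -> charlie
i=3: L=echo R=echo -> agree -> echo
i=4: L=echo R=echo -> agree -> echo
i=5: L=charlie R=charlie -> agree -> charlie
i=6: L=alpha=BASE, R=echo -> take RIGHT -> echo
i=7: L=charlie R=charlie -> agree -> charlie
Conflict count: 0

Answer: 0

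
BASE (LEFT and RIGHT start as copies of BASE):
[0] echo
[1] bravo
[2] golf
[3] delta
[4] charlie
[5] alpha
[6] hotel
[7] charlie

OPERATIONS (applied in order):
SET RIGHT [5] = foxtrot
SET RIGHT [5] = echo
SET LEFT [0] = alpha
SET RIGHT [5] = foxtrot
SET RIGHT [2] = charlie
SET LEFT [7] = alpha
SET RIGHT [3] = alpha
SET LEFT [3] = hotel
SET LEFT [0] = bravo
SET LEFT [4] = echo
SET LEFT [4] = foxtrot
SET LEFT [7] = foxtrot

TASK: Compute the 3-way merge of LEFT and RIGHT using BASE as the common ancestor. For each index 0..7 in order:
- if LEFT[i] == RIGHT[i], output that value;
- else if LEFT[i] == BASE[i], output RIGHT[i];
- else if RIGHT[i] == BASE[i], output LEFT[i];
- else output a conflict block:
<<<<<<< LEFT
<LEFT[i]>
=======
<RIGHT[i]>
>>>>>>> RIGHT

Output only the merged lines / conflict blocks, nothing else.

Answer: bravo
bravo
charlie
<<<<<<< LEFT
hotel
=======
alpha
>>>>>>> RIGHT
foxtrot
foxtrot
hotel
foxtrot

Derivation:
Final LEFT:  [bravo, bravo, golf, hotel, foxtrot, alpha, hotel, foxtrot]
Final RIGHT: [echo, bravo, charlie, alpha, charlie, foxtrot, hotel, charlie]
i=0: L=bravo, R=echo=BASE -> take LEFT -> bravo
i=1: L=bravo R=bravo -> agree -> bravo
i=2: L=golf=BASE, R=charlie -> take RIGHT -> charlie
i=3: BASE=delta L=hotel R=alpha all differ -> CONFLICT
i=4: L=foxtrot, R=charlie=BASE -> take LEFT -> foxtrot
i=5: L=alpha=BASE, R=foxtrot -> take RIGHT -> foxtrot
i=6: L=hotel R=hotel -> agree -> hotel
i=7: L=foxtrot, R=charlie=BASE -> take LEFT -> foxtrot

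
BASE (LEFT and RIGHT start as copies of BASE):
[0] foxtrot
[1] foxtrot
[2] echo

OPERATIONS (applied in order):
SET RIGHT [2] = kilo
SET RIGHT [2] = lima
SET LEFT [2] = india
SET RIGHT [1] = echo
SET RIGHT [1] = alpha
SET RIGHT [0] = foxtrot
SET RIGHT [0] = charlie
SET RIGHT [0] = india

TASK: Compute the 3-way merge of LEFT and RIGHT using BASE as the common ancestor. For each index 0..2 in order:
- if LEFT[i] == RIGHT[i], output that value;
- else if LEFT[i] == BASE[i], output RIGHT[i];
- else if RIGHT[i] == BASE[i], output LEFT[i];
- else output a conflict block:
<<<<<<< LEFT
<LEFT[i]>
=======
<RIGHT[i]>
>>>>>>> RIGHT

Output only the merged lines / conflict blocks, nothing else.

Answer: india
alpha
<<<<<<< LEFT
india
=======
lima
>>>>>>> RIGHT

Derivation:
Final LEFT:  [foxtrot, foxtrot, india]
Final RIGHT: [india, alpha, lima]
i=0: L=foxtrot=BASE, R=india -> take RIGHT -> india
i=1: L=foxtrot=BASE, R=alpha -> take RIGHT -> alpha
i=2: BASE=echo L=india R=lima all differ -> CONFLICT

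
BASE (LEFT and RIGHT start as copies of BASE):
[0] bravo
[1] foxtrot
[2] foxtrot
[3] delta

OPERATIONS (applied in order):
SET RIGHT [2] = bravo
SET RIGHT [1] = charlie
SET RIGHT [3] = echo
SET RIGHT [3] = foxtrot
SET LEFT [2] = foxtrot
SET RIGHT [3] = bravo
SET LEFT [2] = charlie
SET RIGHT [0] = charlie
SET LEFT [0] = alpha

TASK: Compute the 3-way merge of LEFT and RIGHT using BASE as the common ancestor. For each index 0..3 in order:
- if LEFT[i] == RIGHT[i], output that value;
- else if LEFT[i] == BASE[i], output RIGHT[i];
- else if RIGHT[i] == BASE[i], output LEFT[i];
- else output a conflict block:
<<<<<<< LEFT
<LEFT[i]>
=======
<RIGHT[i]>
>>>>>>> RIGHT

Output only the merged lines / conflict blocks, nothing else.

Answer: <<<<<<< LEFT
alpha
=======
charlie
>>>>>>> RIGHT
charlie
<<<<<<< LEFT
charlie
=======
bravo
>>>>>>> RIGHT
bravo

Derivation:
Final LEFT:  [alpha, foxtrot, charlie, delta]
Final RIGHT: [charlie, charlie, bravo, bravo]
i=0: BASE=bravo L=alpha R=charlie all differ -> CONFLICT
i=1: L=foxtrot=BASE, R=charlie -> take RIGHT -> charlie
i=2: BASE=foxtrot L=charlie R=bravo all differ -> CONFLICT
i=3: L=delta=BASE, R=bravo -> take RIGHT -> bravo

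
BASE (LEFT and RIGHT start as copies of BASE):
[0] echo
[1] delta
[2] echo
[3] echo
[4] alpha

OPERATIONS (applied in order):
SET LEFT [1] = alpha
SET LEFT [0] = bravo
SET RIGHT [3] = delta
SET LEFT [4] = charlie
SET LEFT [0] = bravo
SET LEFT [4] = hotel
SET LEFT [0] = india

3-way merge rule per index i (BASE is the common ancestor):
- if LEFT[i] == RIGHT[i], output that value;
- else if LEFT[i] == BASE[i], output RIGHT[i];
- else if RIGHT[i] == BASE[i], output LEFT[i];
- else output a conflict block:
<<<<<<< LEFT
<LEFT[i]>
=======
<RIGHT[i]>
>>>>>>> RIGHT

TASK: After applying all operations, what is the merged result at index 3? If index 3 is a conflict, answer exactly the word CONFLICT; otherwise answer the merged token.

Answer: delta

Derivation:
Final LEFT:  [india, alpha, echo, echo, hotel]
Final RIGHT: [echo, delta, echo, delta, alpha]
i=0: L=india, R=echo=BASE -> take LEFT -> india
i=1: L=alpha, R=delta=BASE -> take LEFT -> alpha
i=2: L=echo R=echo -> agree -> echo
i=3: L=echo=BASE, R=delta -> take RIGHT -> delta
i=4: L=hotel, R=alpha=BASE -> take LEFT -> hotel
Index 3 -> delta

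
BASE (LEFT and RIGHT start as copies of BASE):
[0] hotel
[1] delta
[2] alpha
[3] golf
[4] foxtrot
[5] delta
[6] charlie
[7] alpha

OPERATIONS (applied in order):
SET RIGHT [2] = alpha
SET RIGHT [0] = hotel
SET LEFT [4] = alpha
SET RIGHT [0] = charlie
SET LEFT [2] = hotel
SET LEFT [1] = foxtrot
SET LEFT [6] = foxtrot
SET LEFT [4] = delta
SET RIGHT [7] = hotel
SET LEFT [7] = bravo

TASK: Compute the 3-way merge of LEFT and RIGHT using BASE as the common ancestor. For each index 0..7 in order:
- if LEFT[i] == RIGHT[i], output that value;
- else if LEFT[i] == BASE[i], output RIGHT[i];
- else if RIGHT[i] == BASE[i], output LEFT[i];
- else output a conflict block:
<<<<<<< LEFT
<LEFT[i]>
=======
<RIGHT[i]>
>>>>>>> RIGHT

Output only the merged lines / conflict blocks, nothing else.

Final LEFT:  [hotel, foxtrot, hotel, golf, delta, delta, foxtrot, bravo]
Final RIGHT: [charlie, delta, alpha, golf, foxtrot, delta, charlie, hotel]
i=0: L=hotel=BASE, R=charlie -> take RIGHT -> charlie
i=1: L=foxtrot, R=delta=BASE -> take LEFT -> foxtrot
i=2: L=hotel, R=alpha=BASE -> take LEFT -> hotel
i=3: L=golf R=golf -> agree -> golf
i=4: L=delta, R=foxtrot=BASE -> take LEFT -> delta
i=5: L=delta R=delta -> agree -> delta
i=6: L=foxtrot, R=charlie=BASE -> take LEFT -> foxtrot
i=7: BASE=alpha L=bravo R=hotel all differ -> CONFLICT

Answer: charlie
foxtrot
hotel
golf
delta
delta
foxtrot
<<<<<<< LEFT
bravo
=======
hotel
>>>>>>> RIGHT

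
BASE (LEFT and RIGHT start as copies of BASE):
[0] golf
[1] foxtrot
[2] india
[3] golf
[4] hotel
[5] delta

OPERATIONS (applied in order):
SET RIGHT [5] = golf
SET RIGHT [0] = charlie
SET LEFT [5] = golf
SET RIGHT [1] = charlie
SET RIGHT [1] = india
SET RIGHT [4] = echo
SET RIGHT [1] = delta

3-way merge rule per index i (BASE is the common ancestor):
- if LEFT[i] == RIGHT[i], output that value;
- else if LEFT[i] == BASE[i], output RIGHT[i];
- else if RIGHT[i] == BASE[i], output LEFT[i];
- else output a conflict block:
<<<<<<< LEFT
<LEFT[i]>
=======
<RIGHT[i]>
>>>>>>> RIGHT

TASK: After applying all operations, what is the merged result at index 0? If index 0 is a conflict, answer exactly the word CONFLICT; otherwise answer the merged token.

Answer: charlie

Derivation:
Final LEFT:  [golf, foxtrot, india, golf, hotel, golf]
Final RIGHT: [charlie, delta, india, golf, echo, golf]
i=0: L=golf=BASE, R=charlie -> take RIGHT -> charlie
i=1: L=foxtrot=BASE, R=delta -> take RIGHT -> delta
i=2: L=india R=india -> agree -> india
i=3: L=golf R=golf -> agree -> golf
i=4: L=hotel=BASE, R=echo -> take RIGHT -> echo
i=5: L=golf R=golf -> agree -> golf
Index 0 -> charlie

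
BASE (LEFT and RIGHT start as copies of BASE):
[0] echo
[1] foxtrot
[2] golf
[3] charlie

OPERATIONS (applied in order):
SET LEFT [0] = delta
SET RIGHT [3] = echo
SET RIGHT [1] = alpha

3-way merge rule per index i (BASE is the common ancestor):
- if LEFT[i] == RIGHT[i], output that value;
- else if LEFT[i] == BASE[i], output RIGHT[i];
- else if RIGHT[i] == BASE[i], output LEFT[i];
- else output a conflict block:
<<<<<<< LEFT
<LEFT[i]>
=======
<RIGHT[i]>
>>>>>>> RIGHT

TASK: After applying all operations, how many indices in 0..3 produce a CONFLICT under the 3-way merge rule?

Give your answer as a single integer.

Answer: 0

Derivation:
Final LEFT:  [delta, foxtrot, golf, charlie]
Final RIGHT: [echo, alpha, golf, echo]
i=0: L=delta, R=echo=BASE -> take LEFT -> delta
i=1: L=foxtrot=BASE, R=alpha -> take RIGHT -> alpha
i=2: L=golf R=golf -> agree -> golf
i=3: L=charlie=BASE, R=echo -> take RIGHT -> echo
Conflict count: 0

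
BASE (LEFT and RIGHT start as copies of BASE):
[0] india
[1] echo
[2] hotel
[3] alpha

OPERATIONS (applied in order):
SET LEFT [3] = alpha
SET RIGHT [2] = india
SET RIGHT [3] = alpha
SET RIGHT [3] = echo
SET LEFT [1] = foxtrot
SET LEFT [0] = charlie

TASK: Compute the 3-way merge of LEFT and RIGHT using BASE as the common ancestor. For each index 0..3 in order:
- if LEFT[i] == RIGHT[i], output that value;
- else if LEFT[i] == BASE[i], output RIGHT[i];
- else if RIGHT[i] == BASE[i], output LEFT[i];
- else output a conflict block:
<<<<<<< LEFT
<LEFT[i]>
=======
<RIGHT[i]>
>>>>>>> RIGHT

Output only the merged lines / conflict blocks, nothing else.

Final LEFT:  [charlie, foxtrot, hotel, alpha]
Final RIGHT: [india, echo, india, echo]
i=0: L=charlie, R=india=BASE -> take LEFT -> charlie
i=1: L=foxtrot, R=echo=BASE -> take LEFT -> foxtrot
i=2: L=hotel=BASE, R=india -> take RIGHT -> india
i=3: L=alpha=BASE, R=echo -> take RIGHT -> echo

Answer: charlie
foxtrot
india
echo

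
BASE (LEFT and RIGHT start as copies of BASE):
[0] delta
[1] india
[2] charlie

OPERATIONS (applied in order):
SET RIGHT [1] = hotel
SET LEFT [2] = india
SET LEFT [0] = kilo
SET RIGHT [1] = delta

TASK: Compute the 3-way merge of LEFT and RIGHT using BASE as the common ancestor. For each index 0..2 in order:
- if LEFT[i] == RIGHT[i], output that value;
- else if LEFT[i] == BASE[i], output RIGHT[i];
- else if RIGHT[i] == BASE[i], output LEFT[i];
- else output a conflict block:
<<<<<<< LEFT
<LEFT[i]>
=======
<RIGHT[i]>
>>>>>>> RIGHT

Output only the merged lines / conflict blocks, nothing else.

Answer: kilo
delta
india

Derivation:
Final LEFT:  [kilo, india, india]
Final RIGHT: [delta, delta, charlie]
i=0: L=kilo, R=delta=BASE -> take LEFT -> kilo
i=1: L=india=BASE, R=delta -> take RIGHT -> delta
i=2: L=india, R=charlie=BASE -> take LEFT -> india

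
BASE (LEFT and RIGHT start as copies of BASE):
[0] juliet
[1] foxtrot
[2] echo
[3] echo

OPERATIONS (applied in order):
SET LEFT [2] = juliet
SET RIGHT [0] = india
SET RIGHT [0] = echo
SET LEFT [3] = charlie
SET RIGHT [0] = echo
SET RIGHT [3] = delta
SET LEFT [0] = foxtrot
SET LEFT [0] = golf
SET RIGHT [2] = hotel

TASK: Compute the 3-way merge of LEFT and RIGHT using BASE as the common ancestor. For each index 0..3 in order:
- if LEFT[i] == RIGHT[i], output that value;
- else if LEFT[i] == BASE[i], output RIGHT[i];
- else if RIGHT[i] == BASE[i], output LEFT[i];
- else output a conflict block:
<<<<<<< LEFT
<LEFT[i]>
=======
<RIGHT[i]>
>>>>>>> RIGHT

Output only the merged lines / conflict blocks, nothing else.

Final LEFT:  [golf, foxtrot, juliet, charlie]
Final RIGHT: [echo, foxtrot, hotel, delta]
i=0: BASE=juliet L=golf R=echo all differ -> CONFLICT
i=1: L=foxtrot R=foxtrot -> agree -> foxtrot
i=2: BASE=echo L=juliet R=hotel all differ -> CONFLICT
i=3: BASE=echo L=charlie R=delta all differ -> CONFLICT

Answer: <<<<<<< LEFT
golf
=======
echo
>>>>>>> RIGHT
foxtrot
<<<<<<< LEFT
juliet
=======
hotel
>>>>>>> RIGHT
<<<<<<< LEFT
charlie
=======
delta
>>>>>>> RIGHT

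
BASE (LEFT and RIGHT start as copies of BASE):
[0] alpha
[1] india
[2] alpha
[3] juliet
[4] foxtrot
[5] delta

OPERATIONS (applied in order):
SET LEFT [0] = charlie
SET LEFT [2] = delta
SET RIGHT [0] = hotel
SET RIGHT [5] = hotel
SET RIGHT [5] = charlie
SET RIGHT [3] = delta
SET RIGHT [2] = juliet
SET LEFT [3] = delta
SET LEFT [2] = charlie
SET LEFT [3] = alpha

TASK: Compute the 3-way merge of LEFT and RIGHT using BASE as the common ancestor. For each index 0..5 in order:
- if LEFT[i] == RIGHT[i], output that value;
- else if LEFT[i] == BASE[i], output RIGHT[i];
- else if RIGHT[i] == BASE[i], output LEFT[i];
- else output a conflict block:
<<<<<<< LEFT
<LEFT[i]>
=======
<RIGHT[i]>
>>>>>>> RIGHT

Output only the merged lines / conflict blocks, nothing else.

Final LEFT:  [charlie, india, charlie, alpha, foxtrot, delta]
Final RIGHT: [hotel, india, juliet, delta, foxtrot, charlie]
i=0: BASE=alpha L=charlie R=hotel all differ -> CONFLICT
i=1: L=india R=india -> agree -> india
i=2: BASE=alpha L=charlie R=juliet all differ -> CONFLICT
i=3: BASE=juliet L=alpha R=delta all differ -> CONFLICT
i=4: L=foxtrot R=foxtrot -> agree -> foxtrot
i=5: L=delta=BASE, R=charlie -> take RIGHT -> charlie

Answer: <<<<<<< LEFT
charlie
=======
hotel
>>>>>>> RIGHT
india
<<<<<<< LEFT
charlie
=======
juliet
>>>>>>> RIGHT
<<<<<<< LEFT
alpha
=======
delta
>>>>>>> RIGHT
foxtrot
charlie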